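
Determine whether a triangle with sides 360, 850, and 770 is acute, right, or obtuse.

Compare the square of the longest side to the sum of squares of the other two: 360² + 770² = 722500 = 850².

right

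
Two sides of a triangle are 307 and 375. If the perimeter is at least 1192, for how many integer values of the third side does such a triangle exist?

172

Triangle inequality: 68 < x < 682. Perimeter ≥ 1192 gives x ≥ 1192 − 307 − 375 = 510.
So 510 ≤ x < 682; integers 510 through 681: 172 values.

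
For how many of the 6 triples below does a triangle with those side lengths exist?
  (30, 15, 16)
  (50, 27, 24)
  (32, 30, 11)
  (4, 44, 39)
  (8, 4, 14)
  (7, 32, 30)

4

(15,16,30): 15+16 > 30 → valid
(24,27,50): 24+27 > 50 → valid
(11,30,32): 11+30 > 32 → valid
(4,39,44): 4+39 ≤ 44 → not valid
(4,8,14): 4+8 ≤ 14 → not valid
(7,30,32): 7+30 > 32 → valid
4 of the 6 triples form a triangle.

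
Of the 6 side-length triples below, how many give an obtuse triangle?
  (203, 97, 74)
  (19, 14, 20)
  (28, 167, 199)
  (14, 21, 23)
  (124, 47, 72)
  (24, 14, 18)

(203,97,74): 74+97 ≤ 203, not a triangle
(19,14,20): 14²+19² = 557 > 400 = 20² → acute
(28,167,199): 28+167 ≤ 199, not a triangle
(14,21,23): 14²+21² = 637 > 529 = 23² → acute
(124,47,72): 47+72 ≤ 124, not a triangle
(24,14,18): 14²+18² = 520 < 576 = 24² → obtuse
1 of the 6 is obtuse.

1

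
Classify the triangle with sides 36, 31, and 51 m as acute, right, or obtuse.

obtuse

Compare the square of the longest side to the sum of squares of the other two: 31² + 36² = 2257 < 2601 = 51².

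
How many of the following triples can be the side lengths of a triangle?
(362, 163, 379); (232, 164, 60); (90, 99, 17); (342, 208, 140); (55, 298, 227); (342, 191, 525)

4

(163,362,379): 163+362 > 379 → valid
(60,164,232): 60+164 ≤ 232 → not valid
(17,90,99): 17+90 > 99 → valid
(140,208,342): 140+208 > 342 → valid
(55,227,298): 55+227 ≤ 298 → not valid
(191,342,525): 191+342 > 525 → valid
4 of the 6 triples form a triangle.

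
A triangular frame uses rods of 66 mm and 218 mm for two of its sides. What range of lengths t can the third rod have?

By the triangle inequality, t must be less than 66 + 218 = 284 and greater than |66 − 218| = 152.

152 < t < 284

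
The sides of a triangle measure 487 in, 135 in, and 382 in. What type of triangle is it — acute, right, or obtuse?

obtuse

Compare the square of the longest side to the sum of squares of the other two: 135² + 382² = 164149 < 237169 = 487².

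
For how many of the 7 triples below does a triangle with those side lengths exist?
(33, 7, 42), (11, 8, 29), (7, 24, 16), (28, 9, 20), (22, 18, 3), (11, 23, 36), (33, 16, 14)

1

(7,33,42): 7+33 ≤ 42 → not valid
(8,11,29): 8+11 ≤ 29 → not valid
(7,16,24): 7+16 ≤ 24 → not valid
(9,20,28): 9+20 > 28 → valid
(3,18,22): 3+18 ≤ 22 → not valid
(11,23,36): 11+23 ≤ 36 → not valid
(14,16,33): 14+16 ≤ 33 → not valid
1 of the 7 triples forms a triangle.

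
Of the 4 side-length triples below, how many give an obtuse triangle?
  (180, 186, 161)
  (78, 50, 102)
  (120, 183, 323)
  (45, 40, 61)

(180,186,161): 161²+180² = 58321 > 34596 = 186² → acute
(78,50,102): 50²+78² = 8584 < 10404 = 102² → obtuse
(120,183,323): 120+183 ≤ 323, not a triangle
(45,40,61): 40²+45² = 3625 < 3721 = 61² → obtuse
2 of the 4 are obtuse.

2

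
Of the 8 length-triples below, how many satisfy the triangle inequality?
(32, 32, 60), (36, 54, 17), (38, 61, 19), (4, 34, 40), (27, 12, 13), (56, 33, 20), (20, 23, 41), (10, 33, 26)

3

(32,32,60): 32+32 > 60 → valid
(17,36,54): 17+36 ≤ 54 → not valid
(19,38,61): 19+38 ≤ 61 → not valid
(4,34,40): 4+34 ≤ 40 → not valid
(12,13,27): 12+13 ≤ 27 → not valid
(20,33,56): 20+33 ≤ 56 → not valid
(20,23,41): 20+23 > 41 → valid
(10,26,33): 10+26 > 33 → valid
3 of the 8 triples form a triangle.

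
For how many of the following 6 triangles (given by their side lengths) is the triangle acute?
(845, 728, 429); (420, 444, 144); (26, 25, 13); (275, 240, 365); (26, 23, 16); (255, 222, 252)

(845,728,429): 429²+728² = 714025 = 845² → right
(420,444,144): 144²+420² = 197136 = 444² → right
(26,25,13): 13²+25² = 794 > 676 = 26² → acute
(275,240,365): 240²+275² = 133225 = 365² → right
(26,23,16): 16²+23² = 785 > 676 = 26² → acute
(255,222,252): 222²+252² = 112788 > 65025 = 255² → acute
3 of the 6 are acute.

3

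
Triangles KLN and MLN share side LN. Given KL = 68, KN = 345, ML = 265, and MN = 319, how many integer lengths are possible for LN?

135

From triangle KLN: 277 < LN < 413.
From triangle MLN: 54 < LN < 584.
Intersection: 277 < LN < 413, so integers 278 through 412: 135 values.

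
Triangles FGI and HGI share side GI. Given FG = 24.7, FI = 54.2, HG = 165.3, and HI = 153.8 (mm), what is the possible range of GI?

29.5 < GI < 78.9

From triangle FGI: |24.7 − 54.2| < GI < 24.7 + 54.2, i.e. 29.5 < GI < 78.9.
From triangle HGI: 11.5 < GI < 319.1.
Both must hold, so GI lies in the intersection.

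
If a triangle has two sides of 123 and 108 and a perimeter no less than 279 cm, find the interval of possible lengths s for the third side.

Triangle inequality alone gives 15 < s < 231.
The perimeter condition gives s ≥ 279 − 123 − 108 = 48.
Intersecting the two: 48 ≤ s < 231.

48 ≤ s < 231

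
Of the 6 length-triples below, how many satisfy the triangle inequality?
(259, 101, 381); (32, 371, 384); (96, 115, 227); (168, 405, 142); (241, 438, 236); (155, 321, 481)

2

(101,259,381): 101+259 ≤ 381 → not valid
(32,371,384): 32+371 > 384 → valid
(96,115,227): 96+115 ≤ 227 → not valid
(142,168,405): 142+168 ≤ 405 → not valid
(236,241,438): 236+241 > 438 → valid
(155,321,481): 155+321 ≤ 481 → not valid
2 of the 6 triples form a triangle.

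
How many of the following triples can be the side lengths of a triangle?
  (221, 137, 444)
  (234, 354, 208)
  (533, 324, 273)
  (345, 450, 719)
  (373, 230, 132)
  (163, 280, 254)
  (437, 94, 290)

(137,221,444): 137+221 ≤ 444 → not valid
(208,234,354): 208+234 > 354 → valid
(273,324,533): 273+324 > 533 → valid
(345,450,719): 345+450 > 719 → valid
(132,230,373): 132+230 ≤ 373 → not valid
(163,254,280): 163+254 > 280 → valid
(94,290,437): 94+290 ≤ 437 → not valid
4 of the 7 triples form a triangle.

4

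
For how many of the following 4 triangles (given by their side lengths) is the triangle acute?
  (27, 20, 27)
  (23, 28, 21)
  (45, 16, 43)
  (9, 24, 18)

3

(27,20,27): 20²+27² = 1129 > 729 = 27² → acute
(23,28,21): 21²+23² = 970 > 784 = 28² → acute
(45,16,43): 16²+43² = 2105 > 2025 = 45² → acute
(9,24,18): 9²+18² = 405 < 576 = 24² → obtuse
3 of the 4 are acute.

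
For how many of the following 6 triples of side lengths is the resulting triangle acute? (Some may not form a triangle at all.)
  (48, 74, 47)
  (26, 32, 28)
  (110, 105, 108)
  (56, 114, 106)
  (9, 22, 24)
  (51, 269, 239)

3

(48,74,47): 47²+48² = 4513 < 5476 = 74² → obtuse
(26,32,28): 26²+28² = 1460 > 1024 = 32² → acute
(110,105,108): 105²+108² = 22689 > 12100 = 110² → acute
(56,114,106): 56²+106² = 14372 > 12996 = 114² → acute
(9,22,24): 9²+22² = 565 < 576 = 24² → obtuse
(51,269,239): 51²+239² = 59722 < 72361 = 269² → obtuse
3 of the 6 are acute.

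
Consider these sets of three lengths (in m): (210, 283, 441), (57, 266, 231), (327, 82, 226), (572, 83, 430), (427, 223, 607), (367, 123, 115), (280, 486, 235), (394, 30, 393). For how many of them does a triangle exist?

5

(210,283,441): 210+283 > 441 → valid
(57,231,266): 57+231 > 266 → valid
(82,226,327): 82+226 ≤ 327 → not valid
(83,430,572): 83+430 ≤ 572 → not valid
(223,427,607): 223+427 > 607 → valid
(115,123,367): 115+123 ≤ 367 → not valid
(235,280,486): 235+280 > 486 → valid
(30,393,394): 30+393 > 394 → valid
5 of the 8 triples form a triangle.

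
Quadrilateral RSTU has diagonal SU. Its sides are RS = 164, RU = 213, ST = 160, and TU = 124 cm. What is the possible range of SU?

49 < SU < 284

From triangle RSU: |164 − 213| < SU < 164 + 213, i.e. 49 < SU < 377.
From triangle TSU: 36 < SU < 284.
Both must hold, so SU lies in the intersection.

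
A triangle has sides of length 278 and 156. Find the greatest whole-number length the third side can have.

433

The third side must be strictly less than 278 + 156 = 434.
The largest integer below 434 is 433.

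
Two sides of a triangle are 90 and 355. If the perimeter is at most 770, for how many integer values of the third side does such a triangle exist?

Triangle inequality: 265 < x < 445. Perimeter ≤ 770 gives x ≤ 770 − 90 − 355 = 325.
So 265 < x ≤ 325; integers 266 through 325: 60 values.

60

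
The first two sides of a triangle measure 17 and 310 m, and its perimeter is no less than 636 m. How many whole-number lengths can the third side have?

18

Triangle inequality: 293 < x < 327. Perimeter ≥ 636 gives x ≥ 636 − 17 − 310 = 309.
So 309 ≤ x < 327; integers 309 through 326: 18 values.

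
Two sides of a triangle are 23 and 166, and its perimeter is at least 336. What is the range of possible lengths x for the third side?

147 ≤ x < 189

Triangle inequality alone gives 143 < x < 189.
The perimeter condition gives x ≥ 336 − 23 − 166 = 147.
Intersecting the two: 147 ≤ x < 189.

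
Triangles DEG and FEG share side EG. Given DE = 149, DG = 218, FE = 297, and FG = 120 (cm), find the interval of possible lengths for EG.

177 < EG < 367

From triangle DEG: |149 − 218| < EG < 149 + 218, i.e. 69 < EG < 367.
From triangle FEG: 177 < EG < 417.
Both must hold, so EG lies in the intersection.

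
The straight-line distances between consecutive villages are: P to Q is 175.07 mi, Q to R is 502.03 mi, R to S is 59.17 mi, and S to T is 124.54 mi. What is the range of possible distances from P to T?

The maximum is all hops collinear in one direction: 175.07 + 502.03 + 59.17 + 124.54 = 860.81.
The longest hop is 502.03; the others sum to 358.78. Folding the others back against it leaves at least 502.03 − 358.78 = 143.25.

143.25 ≤ PT ≤ 860.81 mi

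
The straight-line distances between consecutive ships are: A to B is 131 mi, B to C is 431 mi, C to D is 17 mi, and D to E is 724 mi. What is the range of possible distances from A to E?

The maximum is all hops collinear in one direction: 131 + 431 + 17 + 724 = 1303.
The longest hop is 724; the others sum to 579. Folding the others back against it leaves at least 724 − 579 = 145.

145 ≤ AE ≤ 1303 mi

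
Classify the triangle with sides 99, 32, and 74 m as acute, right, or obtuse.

obtuse

Compare the square of the longest side to the sum of squares of the other two: 32² + 74² = 6500 < 9801 = 99².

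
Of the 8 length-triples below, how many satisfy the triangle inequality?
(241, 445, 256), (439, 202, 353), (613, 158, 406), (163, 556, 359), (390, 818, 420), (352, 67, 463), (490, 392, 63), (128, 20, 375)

2

(241,256,445): 241+256 > 445 → valid
(202,353,439): 202+353 > 439 → valid
(158,406,613): 158+406 ≤ 613 → not valid
(163,359,556): 163+359 ≤ 556 → not valid
(390,420,818): 390+420 ≤ 818 → not valid
(67,352,463): 67+352 ≤ 463 → not valid
(63,392,490): 63+392 ≤ 490 → not valid
(20,128,375): 20+128 ≤ 375 → not valid
2 of the 8 triples form a triangle.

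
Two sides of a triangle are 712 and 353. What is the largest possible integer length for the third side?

The third side must be strictly less than 712 + 353 = 1065.
The largest integer below 1065 is 1064.

1064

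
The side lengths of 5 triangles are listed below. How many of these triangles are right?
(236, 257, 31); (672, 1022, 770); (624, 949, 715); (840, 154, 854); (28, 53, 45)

4

(236,257,31): 31²+236² = 56657 < 66049 = 257² → obtuse
(672,1022,770): 672²+770² = 1044484 = 1022² → right
(624,949,715): 624²+715² = 900601 = 949² → right
(840,154,854): 154²+840² = 729316 = 854² → right
(28,53,45): 28²+45² = 2809 = 53² → right
4 of the 5 are right.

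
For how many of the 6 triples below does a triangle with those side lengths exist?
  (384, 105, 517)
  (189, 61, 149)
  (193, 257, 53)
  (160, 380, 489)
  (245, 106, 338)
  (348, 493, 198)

4

(105,384,517): 105+384 ≤ 517 → not valid
(61,149,189): 61+149 > 189 → valid
(53,193,257): 53+193 ≤ 257 → not valid
(160,380,489): 160+380 > 489 → valid
(106,245,338): 106+245 > 338 → valid
(198,348,493): 198+348 > 493 → valid
4 of the 6 triples form a triangle.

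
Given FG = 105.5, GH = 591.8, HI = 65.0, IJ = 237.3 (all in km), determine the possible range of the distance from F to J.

184.0 ≤ FJ ≤ 999.6 km

The maximum is all hops collinear in one direction: 105.5 + 591.8 + 65.0 + 237.3 = 999.6.
The longest hop is 591.8; the others sum to 407.8. Folding the others back against it leaves at least 591.8 − 407.8 = 184.0.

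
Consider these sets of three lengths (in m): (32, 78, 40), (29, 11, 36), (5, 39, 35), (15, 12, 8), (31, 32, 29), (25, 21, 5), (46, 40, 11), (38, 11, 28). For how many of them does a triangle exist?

(32,40,78): 32+40 ≤ 78 → not valid
(11,29,36): 11+29 > 36 → valid
(5,35,39): 5+35 > 39 → valid
(8,12,15): 8+12 > 15 → valid
(29,31,32): 29+31 > 32 → valid
(5,21,25): 5+21 > 25 → valid
(11,40,46): 11+40 > 46 → valid
(11,28,38): 11+28 > 38 → valid
7 of the 8 triples form a triangle.

7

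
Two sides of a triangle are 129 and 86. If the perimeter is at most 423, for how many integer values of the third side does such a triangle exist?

165

Triangle inequality: 43 < x < 215. Perimeter ≤ 423 gives x ≤ 423 − 129 − 86 = 208.
So 43 < x ≤ 208; integers 44 through 208: 165 values.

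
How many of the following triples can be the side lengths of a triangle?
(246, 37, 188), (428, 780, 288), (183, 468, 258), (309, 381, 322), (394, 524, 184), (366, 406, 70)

3

(37,188,246): 37+188 ≤ 246 → not valid
(288,428,780): 288+428 ≤ 780 → not valid
(183,258,468): 183+258 ≤ 468 → not valid
(309,322,381): 309+322 > 381 → valid
(184,394,524): 184+394 > 524 → valid
(70,366,406): 70+366 > 406 → valid
3 of the 6 triples form a triangle.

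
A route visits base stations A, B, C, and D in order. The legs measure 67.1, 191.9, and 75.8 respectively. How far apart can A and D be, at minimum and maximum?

49.0 ≤ AD ≤ 334.8

The maximum is all hops collinear in one direction: 67.1 + 191.9 + 75.8 = 334.8.
The longest hop is 191.9; the others sum to 142.9. Folding the others back against it leaves at least 191.9 − 142.9 = 49.0.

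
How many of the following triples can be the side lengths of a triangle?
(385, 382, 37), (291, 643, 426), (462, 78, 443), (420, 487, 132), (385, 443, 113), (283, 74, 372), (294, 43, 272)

(37,382,385): 37+382 > 385 → valid
(291,426,643): 291+426 > 643 → valid
(78,443,462): 78+443 > 462 → valid
(132,420,487): 132+420 > 487 → valid
(113,385,443): 113+385 > 443 → valid
(74,283,372): 74+283 ≤ 372 → not valid
(43,272,294): 43+272 > 294 → valid
6 of the 7 triples form a triangle.

6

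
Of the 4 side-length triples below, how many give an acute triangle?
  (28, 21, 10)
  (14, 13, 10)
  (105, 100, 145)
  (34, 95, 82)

(28,21,10): 10²+21² = 541 < 784 = 28² → obtuse
(14,13,10): 10²+13² = 269 > 196 = 14² → acute
(105,100,145): 100²+105² = 21025 = 145² → right
(34,95,82): 34²+82² = 7880 < 9025 = 95² → obtuse
1 of the 4 is acute.

1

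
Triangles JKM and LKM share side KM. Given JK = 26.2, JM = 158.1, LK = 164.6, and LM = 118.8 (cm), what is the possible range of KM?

From triangle JKM: |26.2 − 158.1| < KM < 26.2 + 158.1, i.e. 131.9 < KM < 184.3.
From triangle LKM: 45.8 < KM < 283.4.
Both must hold, so KM lies in the intersection.

131.9 < KM < 184.3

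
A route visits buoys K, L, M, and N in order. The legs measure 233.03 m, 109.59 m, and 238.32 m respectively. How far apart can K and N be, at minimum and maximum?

The maximum is all hops collinear in one direction: 233.03 + 109.59 + 238.32 = 580.94.
The longest hop is 238.32; the others sum to 342.62. Since 238.32 ≤ 342.62, the path can fold back on itself completely, so the minimum distance is 0.

0 ≤ KN ≤ 580.94 m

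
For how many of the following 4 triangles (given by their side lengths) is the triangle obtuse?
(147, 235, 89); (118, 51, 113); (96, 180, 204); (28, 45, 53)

(147,235,89): 89²+147² = 29530 < 55225 = 235² → obtuse
(118,51,113): 51²+113² = 15370 > 13924 = 118² → acute
(96,180,204): 96²+180² = 41616 = 204² → right
(28,45,53): 28²+45² = 2809 = 53² → right
1 of the 4 is obtuse.

1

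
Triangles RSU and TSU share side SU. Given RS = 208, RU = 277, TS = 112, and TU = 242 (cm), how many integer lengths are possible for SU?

223

From triangle RSU: 69 < SU < 485.
From triangle TSU: 130 < SU < 354.
Intersection: 130 < SU < 354, so integers 131 through 353: 223 values.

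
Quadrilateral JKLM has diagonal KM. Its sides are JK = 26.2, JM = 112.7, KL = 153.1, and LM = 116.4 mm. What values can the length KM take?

86.5 < KM < 138.9

From triangle JKM: |26.2 − 112.7| < KM < 26.2 + 112.7, i.e. 86.5 < KM < 138.9.
From triangle LKM: 36.7 < KM < 269.5.
Both must hold, so KM lies in the intersection.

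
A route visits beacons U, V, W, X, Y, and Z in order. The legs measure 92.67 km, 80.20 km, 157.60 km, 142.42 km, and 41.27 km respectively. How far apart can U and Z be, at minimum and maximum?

The maximum is all hops collinear in one direction: 92.67 + 80.20 + 157.60 + 142.42 + 41.27 = 514.16.
The longest hop is 157.60; the others sum to 356.56. Since 157.60 ≤ 356.56, the path can fold back on itself completely, so the minimum distance is 0.

0 ≤ UZ ≤ 514.16 km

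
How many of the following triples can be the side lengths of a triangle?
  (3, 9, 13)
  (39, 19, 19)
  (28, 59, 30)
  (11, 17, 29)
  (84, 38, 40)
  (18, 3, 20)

1

(3,9,13): 3+9 ≤ 13 → not valid
(19,19,39): 19+19 ≤ 39 → not valid
(28,30,59): 28+30 ≤ 59 → not valid
(11,17,29): 11+17 ≤ 29 → not valid
(38,40,84): 38+40 ≤ 84 → not valid
(3,18,20): 3+18 > 20 → valid
1 of the 6 triples forms a triangle.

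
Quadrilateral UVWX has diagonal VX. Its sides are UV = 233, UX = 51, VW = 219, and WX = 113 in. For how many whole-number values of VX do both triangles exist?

101

From triangle UVX: 182 < VX < 284.
From triangle WVX: 106 < VX < 332.
Intersection: 182 < VX < 284, so integers 183 through 283: 101 values.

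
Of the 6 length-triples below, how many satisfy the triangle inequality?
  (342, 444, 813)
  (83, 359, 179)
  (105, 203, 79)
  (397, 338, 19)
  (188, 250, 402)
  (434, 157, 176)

1

(342,444,813): 342+444 ≤ 813 → not valid
(83,179,359): 83+179 ≤ 359 → not valid
(79,105,203): 79+105 ≤ 203 → not valid
(19,338,397): 19+338 ≤ 397 → not valid
(188,250,402): 188+250 > 402 → valid
(157,176,434): 157+176 ≤ 434 → not valid
1 of the 6 triples forms a triangle.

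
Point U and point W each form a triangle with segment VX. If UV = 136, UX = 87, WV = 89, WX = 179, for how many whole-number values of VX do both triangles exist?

From triangle UVX: 49 < VX < 223.
From triangle WVX: 90 < VX < 268.
Intersection: 90 < VX < 223, so integers 91 through 222: 132 values.

132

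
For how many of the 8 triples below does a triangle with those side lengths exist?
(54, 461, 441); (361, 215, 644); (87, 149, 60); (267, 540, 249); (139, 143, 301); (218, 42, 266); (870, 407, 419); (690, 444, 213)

1

(54,441,461): 54+441 > 461 → valid
(215,361,644): 215+361 ≤ 644 → not valid
(60,87,149): 60+87 ≤ 149 → not valid
(249,267,540): 249+267 ≤ 540 → not valid
(139,143,301): 139+143 ≤ 301 → not valid
(42,218,266): 42+218 ≤ 266 → not valid
(407,419,870): 407+419 ≤ 870 → not valid
(213,444,690): 213+444 ≤ 690 → not valid
1 of the 8 triples forms a triangle.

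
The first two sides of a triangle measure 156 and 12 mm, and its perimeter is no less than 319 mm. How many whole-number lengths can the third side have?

17

Triangle inequality: 144 < x < 168. Perimeter ≥ 319 gives x ≥ 319 − 156 − 12 = 151.
So 151 ≤ x < 168; integers 151 through 167: 17 values.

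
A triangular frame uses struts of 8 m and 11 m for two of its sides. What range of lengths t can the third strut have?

3 < t < 19

By the triangle inequality, t must be less than 8 + 11 = 19 and greater than |8 − 11| = 3.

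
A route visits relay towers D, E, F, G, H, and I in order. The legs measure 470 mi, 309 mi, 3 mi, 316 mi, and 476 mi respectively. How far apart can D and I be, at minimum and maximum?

The maximum is all hops collinear in one direction: 470 + 309 + 3 + 316 + 476 = 1574.
The longest hop is 476; the others sum to 1098. Since 476 ≤ 1098, the path can fold back on itself completely, so the minimum distance is 0.

0 ≤ DI ≤ 1574 mi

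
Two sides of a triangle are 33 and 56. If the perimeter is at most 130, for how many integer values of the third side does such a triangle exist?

18

Triangle inequality: 23 < x < 89. Perimeter ≤ 130 gives x ≤ 130 − 33 − 56 = 41.
So 23 < x ≤ 41; integers 24 through 41: 18 values.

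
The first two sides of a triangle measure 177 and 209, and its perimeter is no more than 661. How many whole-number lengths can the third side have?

243

Triangle inequality: 32 < x < 386. Perimeter ≤ 661 gives x ≤ 661 − 177 − 209 = 275.
So 32 < x ≤ 275; integers 33 through 275: 243 values.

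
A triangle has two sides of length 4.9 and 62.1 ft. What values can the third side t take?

57.2 < t < 67.0 (ft)

By the triangle inequality, t must be less than 4.9 + 62.1 = 67.0 and greater than |4.9 − 62.1| = 57.2.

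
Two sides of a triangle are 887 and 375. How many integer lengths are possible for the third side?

749

The third side lies in the open interval (512, 1262).
Integers from 513 to 1261 inclusive: 1261 − 513 + 1 = 749.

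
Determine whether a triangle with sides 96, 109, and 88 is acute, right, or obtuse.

acute

Compare the square of the longest side to the sum of squares of the other two: 88² + 96² = 16960 > 11881 = 109².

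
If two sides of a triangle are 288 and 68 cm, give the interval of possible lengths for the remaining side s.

By the triangle inequality, s must be less than 288 + 68 = 356 and greater than |288 − 68| = 220.

220 < s < 356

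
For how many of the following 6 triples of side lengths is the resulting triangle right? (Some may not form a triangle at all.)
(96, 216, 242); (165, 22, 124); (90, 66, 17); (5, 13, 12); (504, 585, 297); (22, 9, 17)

2

(96,216,242): 96²+216² = 55872 < 58564 = 242² → obtuse
(165,22,124): 22+124 ≤ 165, not a triangle
(90,66,17): 17+66 ≤ 90, not a triangle
(5,13,12): 5²+12² = 169 = 13² → right
(504,585,297): 297²+504² = 342225 = 585² → right
(22,9,17): 9²+17² = 370 < 484 = 22² → obtuse
2 of the 6 are right.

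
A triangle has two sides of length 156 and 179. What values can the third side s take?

By the triangle inequality, s must be less than 156 + 179 = 335 and greater than |156 − 179| = 23.

23 < s < 335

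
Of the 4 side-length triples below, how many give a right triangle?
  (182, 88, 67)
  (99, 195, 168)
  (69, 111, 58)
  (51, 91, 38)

(182,88,67): 67+88 ≤ 182, not a triangle
(99,195,168): 99²+168² = 38025 = 195² → right
(69,111,58): 58²+69² = 8125 < 12321 = 111² → obtuse
(51,91,38): 38+51 ≤ 91, not a triangle
1 of the 4 is right.

1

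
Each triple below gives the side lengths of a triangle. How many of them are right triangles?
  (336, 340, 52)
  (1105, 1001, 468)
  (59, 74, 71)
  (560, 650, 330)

(336,340,52): 52²+336² = 115600 = 340² → right
(1105,1001,468): 468²+1001² = 1221025 = 1105² → right
(59,74,71): 59²+71² = 8522 > 5476 = 74² → acute
(560,650,330): 330²+560² = 422500 = 650² → right
3 of the 4 are right.

3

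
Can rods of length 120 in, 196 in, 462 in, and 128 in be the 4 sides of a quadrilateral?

For a quadrilateral, each side must be shorter than the sum of the others.
Here the longest side is 462, but the remaining 3 sides sum to only 444.

No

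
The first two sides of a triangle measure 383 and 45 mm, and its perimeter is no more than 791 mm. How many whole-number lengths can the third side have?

Triangle inequality: 338 < x < 428. Perimeter ≤ 791 gives x ≤ 791 − 383 − 45 = 363.
So 338 < x ≤ 363; integers 339 through 363: 25 values.

25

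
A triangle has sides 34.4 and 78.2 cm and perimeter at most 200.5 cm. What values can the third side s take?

43.8 < s ≤ 87.9

Triangle inequality alone gives 43.8 < s < 112.6.
The perimeter condition gives s ≤ 200.5 − 34.4 − 78.2 = 87.9.
Intersecting the two: 43.8 < s ≤ 87.9.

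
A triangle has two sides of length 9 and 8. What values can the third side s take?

1 < s < 17

By the triangle inequality, s must be less than 9 + 8 = 17 and greater than |9 − 8| = 1.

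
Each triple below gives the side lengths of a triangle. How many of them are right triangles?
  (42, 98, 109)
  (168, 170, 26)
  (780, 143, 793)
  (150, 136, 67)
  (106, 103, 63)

(42,98,109): 42²+98² = 11368 < 11881 = 109² → obtuse
(168,170,26): 26²+168² = 28900 = 170² → right
(780,143,793): 143²+780² = 628849 = 793² → right
(150,136,67): 67²+136² = 22985 > 22500 = 150² → acute
(106,103,63): 63²+103² = 14578 > 11236 = 106² → acute
2 of the 5 are right.

2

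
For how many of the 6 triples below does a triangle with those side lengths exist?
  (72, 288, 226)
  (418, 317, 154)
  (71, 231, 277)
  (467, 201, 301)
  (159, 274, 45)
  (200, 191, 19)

(72,226,288): 72+226 > 288 → valid
(154,317,418): 154+317 > 418 → valid
(71,231,277): 71+231 > 277 → valid
(201,301,467): 201+301 > 467 → valid
(45,159,274): 45+159 ≤ 274 → not valid
(19,191,200): 19+191 > 200 → valid
5 of the 6 triples form a triangle.

5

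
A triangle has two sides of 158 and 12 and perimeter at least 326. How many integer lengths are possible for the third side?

Triangle inequality: 146 < x < 170. Perimeter ≥ 326 gives x ≥ 326 − 158 − 12 = 156.
So 156 ≤ x < 170; integers 156 through 169: 14 values.

14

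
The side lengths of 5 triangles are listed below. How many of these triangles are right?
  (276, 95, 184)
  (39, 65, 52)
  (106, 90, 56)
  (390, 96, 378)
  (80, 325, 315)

(276,95,184): 95²+184² = 42881 < 76176 = 276² → obtuse
(39,65,52): 39²+52² = 4225 = 65² → right
(106,90,56): 56²+90² = 11236 = 106² → right
(390,96,378): 96²+378² = 152100 = 390² → right
(80,325,315): 80²+315² = 105625 = 325² → right
4 of the 5 are right.

4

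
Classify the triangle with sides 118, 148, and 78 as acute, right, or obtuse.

obtuse

Compare the square of the longest side to the sum of squares of the other two: 78² + 118² = 20008 < 21904 = 148².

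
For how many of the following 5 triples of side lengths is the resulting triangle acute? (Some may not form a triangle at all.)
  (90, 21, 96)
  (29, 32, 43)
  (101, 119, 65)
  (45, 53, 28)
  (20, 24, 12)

(90,21,96): 21²+90² = 8541 < 9216 = 96² → obtuse
(29,32,43): 29²+32² = 1865 > 1849 = 43² → acute
(101,119,65): 65²+101² = 14426 > 14161 = 119² → acute
(45,53,28): 28²+45² = 2809 = 53² → right
(20,24,12): 12²+20² = 544 < 576 = 24² → obtuse
2 of the 5 are acute.

2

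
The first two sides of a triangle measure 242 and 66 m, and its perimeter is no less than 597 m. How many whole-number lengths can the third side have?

19

Triangle inequality: 176 < x < 308. Perimeter ≥ 597 gives x ≥ 597 − 242 − 66 = 289.
So 289 ≤ x < 308; integers 289 through 307: 19 values.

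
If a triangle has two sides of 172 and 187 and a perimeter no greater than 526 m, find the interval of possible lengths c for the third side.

Triangle inequality alone gives 15 < c < 359.
The perimeter condition gives c ≤ 526 − 172 − 187 = 167.
Intersecting the two: 15 < c ≤ 167.

15 < c ≤ 167 m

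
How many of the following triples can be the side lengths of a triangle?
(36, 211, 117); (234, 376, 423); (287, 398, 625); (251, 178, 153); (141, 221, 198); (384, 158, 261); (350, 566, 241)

(36,117,211): 36+117 ≤ 211 → not valid
(234,376,423): 234+376 > 423 → valid
(287,398,625): 287+398 > 625 → valid
(153,178,251): 153+178 > 251 → valid
(141,198,221): 141+198 > 221 → valid
(158,261,384): 158+261 > 384 → valid
(241,350,566): 241+350 > 566 → valid
6 of the 7 triples form a triangle.

6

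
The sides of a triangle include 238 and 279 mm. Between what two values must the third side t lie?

By the triangle inequality, t must be less than 238 + 279 = 517 and greater than |238 − 279| = 41.

41 < t < 517 (mm)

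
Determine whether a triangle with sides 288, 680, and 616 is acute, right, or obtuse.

Compare the square of the longest side to the sum of squares of the other two: 288² + 616² = 462400 = 680².

right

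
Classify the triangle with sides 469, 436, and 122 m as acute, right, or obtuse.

Compare the square of the longest side to the sum of squares of the other two: 122² + 436² = 204980 < 219961 = 469².

obtuse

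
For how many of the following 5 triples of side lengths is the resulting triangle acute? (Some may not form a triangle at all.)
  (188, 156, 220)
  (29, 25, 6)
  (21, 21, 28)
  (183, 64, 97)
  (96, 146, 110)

2

(188,156,220): 156²+188² = 59680 > 48400 = 220² → acute
(29,25,6): 6²+25² = 661 < 841 = 29² → obtuse
(21,21,28): 21²+21² = 882 > 784 = 28² → acute
(183,64,97): 64+97 ≤ 183, not a triangle
(96,146,110): 96²+110² = 21316 = 146² → right
2 of the 5 are acute.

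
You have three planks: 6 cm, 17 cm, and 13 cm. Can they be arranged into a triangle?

Yes

The longest side is 17, and the other two sum to 19.
Since 19 > 17, the triangle inequality holds.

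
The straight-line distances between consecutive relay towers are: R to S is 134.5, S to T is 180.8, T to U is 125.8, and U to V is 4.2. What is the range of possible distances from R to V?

0 ≤ RV ≤ 445.3

The maximum is all hops collinear in one direction: 134.5 + 180.8 + 125.8 + 4.2 = 445.3.
The longest hop is 180.8; the others sum to 264.5. Since 180.8 ≤ 264.5, the path can fold back on itself completely, so the minimum distance is 0.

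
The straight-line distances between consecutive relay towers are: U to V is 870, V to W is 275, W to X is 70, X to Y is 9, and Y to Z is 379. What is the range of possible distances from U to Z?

The maximum is all hops collinear in one direction: 870 + 275 + 70 + 9 + 379 = 1603.
The longest hop is 870; the others sum to 733. Folding the others back against it leaves at least 870 − 733 = 137.

137 ≤ UZ ≤ 1603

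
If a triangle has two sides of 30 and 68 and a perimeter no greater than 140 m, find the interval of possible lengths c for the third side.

38 < c ≤ 42

Triangle inequality alone gives 38 < c < 98.
The perimeter condition gives c ≤ 140 − 30 − 68 = 42.
Intersecting the two: 38 < c ≤ 42.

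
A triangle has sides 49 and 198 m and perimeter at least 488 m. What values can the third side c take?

Triangle inequality alone gives 149 < c < 247.
The perimeter condition gives c ≥ 488 − 49 − 198 = 241.
Intersecting the two: 241 ≤ c < 247.

241 ≤ c < 247 m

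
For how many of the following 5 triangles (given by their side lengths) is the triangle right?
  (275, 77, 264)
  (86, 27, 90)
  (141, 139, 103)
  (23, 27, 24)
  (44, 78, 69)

(275,77,264): 77²+264² = 75625 = 275² → right
(86,27,90): 27²+86² = 8125 > 8100 = 90² → acute
(141,139,103): 103²+139² = 29930 > 19881 = 141² → acute
(23,27,24): 23²+24² = 1105 > 729 = 27² → acute
(44,78,69): 44²+69² = 6697 > 6084 = 78² → acute
1 of the 5 is right.

1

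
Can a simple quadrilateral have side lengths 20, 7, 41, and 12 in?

For a quadrilateral, each side must be shorter than the sum of the others.
Here the longest side is 41, but the remaining 3 sides sum to only 39.

No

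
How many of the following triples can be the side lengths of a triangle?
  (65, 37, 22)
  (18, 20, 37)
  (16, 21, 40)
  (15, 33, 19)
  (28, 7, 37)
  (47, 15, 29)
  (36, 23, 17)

3

(22,37,65): 22+37 ≤ 65 → not valid
(18,20,37): 18+20 > 37 → valid
(16,21,40): 16+21 ≤ 40 → not valid
(15,19,33): 15+19 > 33 → valid
(7,28,37): 7+28 ≤ 37 → not valid
(15,29,47): 15+29 ≤ 47 → not valid
(17,23,36): 17+23 > 36 → valid
3 of the 7 triples form a triangle.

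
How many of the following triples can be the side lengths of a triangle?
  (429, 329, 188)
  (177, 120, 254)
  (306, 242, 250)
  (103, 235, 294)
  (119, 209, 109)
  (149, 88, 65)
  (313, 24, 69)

(188,329,429): 188+329 > 429 → valid
(120,177,254): 120+177 > 254 → valid
(242,250,306): 242+250 > 306 → valid
(103,235,294): 103+235 > 294 → valid
(109,119,209): 109+119 > 209 → valid
(65,88,149): 65+88 > 149 → valid
(24,69,313): 24+69 ≤ 313 → not valid
6 of the 7 triples form a triangle.

6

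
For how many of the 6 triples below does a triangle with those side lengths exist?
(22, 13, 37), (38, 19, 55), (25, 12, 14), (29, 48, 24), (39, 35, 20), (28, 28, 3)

(13,22,37): 13+22 ≤ 37 → not valid
(19,38,55): 19+38 > 55 → valid
(12,14,25): 12+14 > 25 → valid
(24,29,48): 24+29 > 48 → valid
(20,35,39): 20+35 > 39 → valid
(3,28,28): 3+28 > 28 → valid
5 of the 6 triples form a triangle.

5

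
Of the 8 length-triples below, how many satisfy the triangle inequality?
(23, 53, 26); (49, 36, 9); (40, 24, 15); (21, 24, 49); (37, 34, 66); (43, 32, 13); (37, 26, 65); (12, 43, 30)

2

(23,26,53): 23+26 ≤ 53 → not valid
(9,36,49): 9+36 ≤ 49 → not valid
(15,24,40): 15+24 ≤ 40 → not valid
(21,24,49): 21+24 ≤ 49 → not valid
(34,37,66): 34+37 > 66 → valid
(13,32,43): 13+32 > 43 → valid
(26,37,65): 26+37 ≤ 65 → not valid
(12,30,43): 12+30 ≤ 43 → not valid
2 of the 8 triples form a triangle.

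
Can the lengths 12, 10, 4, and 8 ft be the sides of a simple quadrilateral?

Yes

A quadrilateral exists iff every side is shorter than the sum of the others — equivalently, the longest side is less than the sum of the rest.
Longest side 12 < 22 (sum of the remaining 3), so yes.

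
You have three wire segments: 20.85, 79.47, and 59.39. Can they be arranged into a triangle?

Yes

The longest side is 79.47, and the other two sum to 80.24.
Since 80.24 > 79.47, the triangle inequality holds.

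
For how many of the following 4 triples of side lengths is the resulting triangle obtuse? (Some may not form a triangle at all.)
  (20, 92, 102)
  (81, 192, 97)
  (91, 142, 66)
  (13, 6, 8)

3

(20,92,102): 20²+92² = 8864 < 10404 = 102² → obtuse
(81,192,97): 81+97 ≤ 192, not a triangle
(91,142,66): 66²+91² = 12637 < 20164 = 142² → obtuse
(13,6,8): 6²+8² = 100 < 169 = 13² → obtuse
3 of the 4 are obtuse.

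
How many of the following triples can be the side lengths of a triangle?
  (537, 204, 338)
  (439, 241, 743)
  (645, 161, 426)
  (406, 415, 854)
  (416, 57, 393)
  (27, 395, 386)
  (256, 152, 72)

3

(204,338,537): 204+338 > 537 → valid
(241,439,743): 241+439 ≤ 743 → not valid
(161,426,645): 161+426 ≤ 645 → not valid
(406,415,854): 406+415 ≤ 854 → not valid
(57,393,416): 57+393 > 416 → valid
(27,386,395): 27+386 > 395 → valid
(72,152,256): 72+152 ≤ 256 → not valid
3 of the 7 triples form a triangle.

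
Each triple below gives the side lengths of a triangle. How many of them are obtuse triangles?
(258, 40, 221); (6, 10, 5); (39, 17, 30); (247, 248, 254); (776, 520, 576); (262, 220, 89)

4

(258,40,221): 40²+221² = 50441 < 66564 = 258² → obtuse
(6,10,5): 5²+6² = 61 < 100 = 10² → obtuse
(39,17,30): 17²+30² = 1189 < 1521 = 39² → obtuse
(247,248,254): 247²+248² = 122513 > 64516 = 254² → acute
(776,520,576): 520²+576² = 602176 = 776² → right
(262,220,89): 89²+220² = 56321 < 68644 = 262² → obtuse
4 of the 6 are obtuse.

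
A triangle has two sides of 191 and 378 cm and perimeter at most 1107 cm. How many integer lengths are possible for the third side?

351

Triangle inequality: 187 < x < 569. Perimeter ≤ 1107 gives x ≤ 1107 − 191 − 378 = 538.
So 187 < x ≤ 538; integers 188 through 538: 351 values.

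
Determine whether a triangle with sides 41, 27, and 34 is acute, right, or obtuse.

Compare the square of the longest side to the sum of squares of the other two: 27² + 34² = 1885 > 1681 = 41².

acute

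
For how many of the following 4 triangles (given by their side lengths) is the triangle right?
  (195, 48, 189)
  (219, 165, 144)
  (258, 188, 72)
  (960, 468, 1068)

(195,48,189): 48²+189² = 38025 = 195² → right
(219,165,144): 144²+165² = 47961 = 219² → right
(258,188,72): 72²+188² = 40528 < 66564 = 258² → obtuse
(960,468,1068): 468²+960² = 1140624 = 1068² → right
3 of the 4 are right.

3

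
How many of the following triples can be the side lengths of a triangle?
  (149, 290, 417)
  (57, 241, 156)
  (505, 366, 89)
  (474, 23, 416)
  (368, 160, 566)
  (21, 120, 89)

(149,290,417): 149+290 > 417 → valid
(57,156,241): 57+156 ≤ 241 → not valid
(89,366,505): 89+366 ≤ 505 → not valid
(23,416,474): 23+416 ≤ 474 → not valid
(160,368,566): 160+368 ≤ 566 → not valid
(21,89,120): 21+89 ≤ 120 → not valid
1 of the 6 triples forms a triangle.

1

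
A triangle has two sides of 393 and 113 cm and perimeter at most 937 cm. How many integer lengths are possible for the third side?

151

Triangle inequality: 280 < x < 506. Perimeter ≤ 937 gives x ≤ 937 − 393 − 113 = 431.
So 280 < x ≤ 431; integers 281 through 431: 151 values.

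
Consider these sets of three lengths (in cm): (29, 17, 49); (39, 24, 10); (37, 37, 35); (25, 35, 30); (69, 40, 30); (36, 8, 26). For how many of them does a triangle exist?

3

(17,29,49): 17+29 ≤ 49 → not valid
(10,24,39): 10+24 ≤ 39 → not valid
(35,37,37): 35+37 > 37 → valid
(25,30,35): 25+30 > 35 → valid
(30,40,69): 30+40 > 69 → valid
(8,26,36): 8+26 ≤ 36 → not valid
3 of the 6 triples form a triangle.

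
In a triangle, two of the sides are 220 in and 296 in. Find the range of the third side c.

76 < c < 516

By the triangle inequality, c must be less than 220 + 296 = 516 and greater than |220 − 296| = 76.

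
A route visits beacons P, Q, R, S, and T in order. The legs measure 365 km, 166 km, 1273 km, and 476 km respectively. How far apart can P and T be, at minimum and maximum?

266 ≤ PT ≤ 2280 km

The maximum is all hops collinear in one direction: 365 + 166 + 1273 + 476 = 2280.
The longest hop is 1273; the others sum to 1007. Folding the others back against it leaves at least 1273 − 1007 = 266.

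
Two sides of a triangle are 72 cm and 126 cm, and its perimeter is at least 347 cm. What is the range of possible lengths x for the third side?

Triangle inequality alone gives 54 < x < 198.
The perimeter condition gives x ≥ 347 − 72 − 126 = 149.
Intersecting the two: 149 ≤ x < 198.

149 ≤ x < 198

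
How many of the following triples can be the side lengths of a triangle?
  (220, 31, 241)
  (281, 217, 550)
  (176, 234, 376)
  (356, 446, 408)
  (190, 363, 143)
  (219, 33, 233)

(31,220,241): 31+220 > 241 → valid
(217,281,550): 217+281 ≤ 550 → not valid
(176,234,376): 176+234 > 376 → valid
(356,408,446): 356+408 > 446 → valid
(143,190,363): 143+190 ≤ 363 → not valid
(33,219,233): 33+219 > 233 → valid
4 of the 6 triples form a triangle.

4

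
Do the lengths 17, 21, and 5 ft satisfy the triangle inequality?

The longest side is 21, and the other two sum to 22.
Since 22 > 21, the triangle inequality holds.

Yes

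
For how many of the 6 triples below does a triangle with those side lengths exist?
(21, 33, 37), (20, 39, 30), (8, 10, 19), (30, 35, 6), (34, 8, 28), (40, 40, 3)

(21,33,37): 21+33 > 37 → valid
(20,30,39): 20+30 > 39 → valid
(8,10,19): 8+10 ≤ 19 → not valid
(6,30,35): 6+30 > 35 → valid
(8,28,34): 8+28 > 34 → valid
(3,40,40): 3+40 > 40 → valid
5 of the 6 triples form a triangle.

5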